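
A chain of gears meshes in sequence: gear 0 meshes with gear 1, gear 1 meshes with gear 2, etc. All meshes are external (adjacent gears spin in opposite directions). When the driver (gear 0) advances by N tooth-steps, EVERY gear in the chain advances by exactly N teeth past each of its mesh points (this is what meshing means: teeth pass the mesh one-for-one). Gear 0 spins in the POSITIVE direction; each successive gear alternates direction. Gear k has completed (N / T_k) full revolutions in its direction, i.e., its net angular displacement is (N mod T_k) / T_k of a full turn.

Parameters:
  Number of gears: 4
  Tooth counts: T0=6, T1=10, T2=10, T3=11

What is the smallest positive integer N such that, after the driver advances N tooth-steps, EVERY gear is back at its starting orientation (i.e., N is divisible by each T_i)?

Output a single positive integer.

Gear k returns to start when N is a multiple of T_k.
All gears at start simultaneously when N is a common multiple of [6, 10, 10, 11]; the smallest such N is lcm(6, 10, 10, 11).
Start: lcm = T0 = 6
Fold in T1=10: gcd(6, 10) = 2; lcm(6, 10) = 6 * 10 / 2 = 60 / 2 = 30
Fold in T2=10: gcd(30, 10) = 10; lcm(30, 10) = 30 * 10 / 10 = 300 / 10 = 30
Fold in T3=11: gcd(30, 11) = 1; lcm(30, 11) = 30 * 11 / 1 = 330 / 1 = 330
Full cycle length = 330

Answer: 330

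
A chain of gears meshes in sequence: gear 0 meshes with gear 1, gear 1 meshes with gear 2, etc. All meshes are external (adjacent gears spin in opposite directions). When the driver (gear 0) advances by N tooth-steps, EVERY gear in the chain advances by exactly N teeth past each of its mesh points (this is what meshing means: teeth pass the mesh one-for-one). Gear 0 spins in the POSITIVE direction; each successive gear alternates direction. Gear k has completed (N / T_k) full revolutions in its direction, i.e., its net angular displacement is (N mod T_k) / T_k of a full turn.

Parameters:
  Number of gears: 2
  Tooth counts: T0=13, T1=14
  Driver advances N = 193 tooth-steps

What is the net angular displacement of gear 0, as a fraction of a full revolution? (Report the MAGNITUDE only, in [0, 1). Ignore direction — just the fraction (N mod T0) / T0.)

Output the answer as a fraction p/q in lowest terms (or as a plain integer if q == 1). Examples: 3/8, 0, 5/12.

Answer: 11/13

Derivation:
Chain of 2 gears, tooth counts: [13, 14]
  gear 0: T0=13, direction=positive, advance = 193 mod 13 = 11 teeth = 11/13 turn
  gear 1: T1=14, direction=negative, advance = 193 mod 14 = 11 teeth = 11/14 turn
Gear 0: 193 mod 13 = 11
Fraction = 11 / 13 = 11/13 (gcd(11,13)=1) = 11/13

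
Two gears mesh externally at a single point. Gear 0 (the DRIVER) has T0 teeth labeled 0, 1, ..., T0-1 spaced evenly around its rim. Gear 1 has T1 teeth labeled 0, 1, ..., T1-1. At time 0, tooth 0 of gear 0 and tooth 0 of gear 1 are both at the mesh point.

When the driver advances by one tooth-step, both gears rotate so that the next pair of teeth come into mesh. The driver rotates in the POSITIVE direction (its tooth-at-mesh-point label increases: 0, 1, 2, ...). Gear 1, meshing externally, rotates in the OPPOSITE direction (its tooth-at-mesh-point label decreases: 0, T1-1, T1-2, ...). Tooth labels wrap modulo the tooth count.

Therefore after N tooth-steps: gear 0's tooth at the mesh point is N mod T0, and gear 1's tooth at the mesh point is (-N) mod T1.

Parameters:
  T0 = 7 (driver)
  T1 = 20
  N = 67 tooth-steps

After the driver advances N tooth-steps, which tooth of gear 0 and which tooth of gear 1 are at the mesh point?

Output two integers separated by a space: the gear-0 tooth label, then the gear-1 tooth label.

Gear 0 (driver, T0=7): tooth at mesh = N mod T0
  67 = 9 * 7 + 4, so 67 mod 7 = 4
  gear 0 tooth = 4
Gear 1 (driven, T1=20): tooth at mesh = (-N) mod T1
  67 = 3 * 20 + 7, so 67 mod 20 = 7
  (-67) mod 20 = (-7) mod 20 = 20 - 7 = 13
Mesh after 67 steps: gear-0 tooth 4 meets gear-1 tooth 13

Answer: 4 13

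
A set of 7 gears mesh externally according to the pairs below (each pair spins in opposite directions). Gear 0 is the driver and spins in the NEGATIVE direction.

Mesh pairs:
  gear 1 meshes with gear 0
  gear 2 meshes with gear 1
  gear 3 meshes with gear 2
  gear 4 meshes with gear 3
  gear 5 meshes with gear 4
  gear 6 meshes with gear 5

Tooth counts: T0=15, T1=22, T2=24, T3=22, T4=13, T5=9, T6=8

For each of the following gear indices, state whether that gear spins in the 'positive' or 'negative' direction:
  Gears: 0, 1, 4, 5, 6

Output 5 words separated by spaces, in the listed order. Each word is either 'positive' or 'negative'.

Answer: negative positive negative positive negative

Derivation:
Gear 0 (driver): negative (depth 0)
  gear 1: meshes with gear 0 -> depth 1 -> positive (opposite of gear 0)
  gear 2: meshes with gear 1 -> depth 2 -> negative (opposite of gear 1)
  gear 3: meshes with gear 2 -> depth 3 -> positive (opposite of gear 2)
  gear 4: meshes with gear 3 -> depth 4 -> negative (opposite of gear 3)
  gear 5: meshes with gear 4 -> depth 5 -> positive (opposite of gear 4)
  gear 6: meshes with gear 5 -> depth 6 -> negative (opposite of gear 5)
Queried indices 0, 1, 4, 5, 6 -> negative, positive, negative, positive, negative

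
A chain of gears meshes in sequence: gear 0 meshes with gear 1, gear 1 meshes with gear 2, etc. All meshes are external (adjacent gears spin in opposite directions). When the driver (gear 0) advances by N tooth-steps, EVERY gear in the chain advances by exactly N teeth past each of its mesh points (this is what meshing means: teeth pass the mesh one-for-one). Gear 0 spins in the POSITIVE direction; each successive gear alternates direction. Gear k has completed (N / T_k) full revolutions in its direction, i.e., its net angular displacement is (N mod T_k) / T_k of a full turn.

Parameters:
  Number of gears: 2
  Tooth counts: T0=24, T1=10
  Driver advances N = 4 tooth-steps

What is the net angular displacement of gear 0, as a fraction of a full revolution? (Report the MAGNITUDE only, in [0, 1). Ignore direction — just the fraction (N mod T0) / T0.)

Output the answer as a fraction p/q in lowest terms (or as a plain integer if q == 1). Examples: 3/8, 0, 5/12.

Answer: 1/6

Derivation:
Chain of 2 gears, tooth counts: [24, 10]
  gear 0: T0=24, direction=positive, advance = 4 mod 24 = 4 teeth = 4/24 turn
  gear 1: T1=10, direction=negative, advance = 4 mod 10 = 4 teeth = 4/10 turn
Gear 0: 4 mod 24 = 4
Fraction = 4 / 24 = 1/6 (gcd(4,24)=4) = 1/6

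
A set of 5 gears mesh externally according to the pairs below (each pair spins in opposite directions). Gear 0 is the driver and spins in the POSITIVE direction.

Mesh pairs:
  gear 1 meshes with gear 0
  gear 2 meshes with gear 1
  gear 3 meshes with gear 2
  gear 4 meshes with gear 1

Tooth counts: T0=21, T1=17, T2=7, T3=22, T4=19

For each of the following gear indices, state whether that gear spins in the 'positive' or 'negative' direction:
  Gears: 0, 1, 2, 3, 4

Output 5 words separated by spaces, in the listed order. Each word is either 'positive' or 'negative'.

Gear 0 (driver): positive (depth 0)
  gear 1: meshes with gear 0 -> depth 1 -> negative (opposite of gear 0)
  gear 2: meshes with gear 1 -> depth 2 -> positive (opposite of gear 1)
  gear 3: meshes with gear 2 -> depth 3 -> negative (opposite of gear 2)
  gear 4: meshes with gear 1 -> depth 2 -> positive (opposite of gear 1)
Queried indices 0, 1, 2, 3, 4 -> positive, negative, positive, negative, positive

Answer: positive negative positive negative positive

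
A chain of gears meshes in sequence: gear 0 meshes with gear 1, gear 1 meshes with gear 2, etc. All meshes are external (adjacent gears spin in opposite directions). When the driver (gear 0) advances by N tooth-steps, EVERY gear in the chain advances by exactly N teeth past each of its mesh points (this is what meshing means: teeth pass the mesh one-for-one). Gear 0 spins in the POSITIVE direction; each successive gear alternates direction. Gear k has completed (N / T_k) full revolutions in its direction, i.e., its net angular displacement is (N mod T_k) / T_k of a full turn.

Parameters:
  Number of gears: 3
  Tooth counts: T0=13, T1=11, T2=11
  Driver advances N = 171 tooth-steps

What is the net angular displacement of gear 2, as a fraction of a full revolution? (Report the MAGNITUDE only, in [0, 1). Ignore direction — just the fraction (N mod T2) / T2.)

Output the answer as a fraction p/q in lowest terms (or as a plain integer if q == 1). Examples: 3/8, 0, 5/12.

Answer: 6/11

Derivation:
Chain of 3 gears, tooth counts: [13, 11, 11]
  gear 0: T0=13, direction=positive, advance = 171 mod 13 = 2 teeth = 2/13 turn
  gear 1: T1=11, direction=negative, advance = 171 mod 11 = 6 teeth = 6/11 turn
  gear 2: T2=11, direction=positive, advance = 171 mod 11 = 6 teeth = 6/11 turn
Gear 2: 171 mod 11 = 6
Fraction = 6 / 11 = 6/11 (gcd(6,11)=1) = 6/11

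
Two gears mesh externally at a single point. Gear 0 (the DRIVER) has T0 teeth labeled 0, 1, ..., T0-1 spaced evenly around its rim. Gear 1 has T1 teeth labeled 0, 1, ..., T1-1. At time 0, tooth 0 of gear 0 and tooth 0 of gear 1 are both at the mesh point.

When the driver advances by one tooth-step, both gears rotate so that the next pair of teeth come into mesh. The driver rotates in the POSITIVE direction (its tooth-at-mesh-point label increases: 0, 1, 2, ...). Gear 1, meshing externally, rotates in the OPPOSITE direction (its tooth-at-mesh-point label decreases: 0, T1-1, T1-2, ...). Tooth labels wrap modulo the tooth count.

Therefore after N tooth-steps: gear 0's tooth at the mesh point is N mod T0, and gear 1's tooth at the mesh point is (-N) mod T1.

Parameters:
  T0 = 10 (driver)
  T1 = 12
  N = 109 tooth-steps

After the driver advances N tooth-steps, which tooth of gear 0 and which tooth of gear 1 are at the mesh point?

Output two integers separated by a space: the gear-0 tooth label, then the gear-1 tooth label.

Answer: 9 11

Derivation:
Gear 0 (driver, T0=10): tooth at mesh = N mod T0
  109 = 10 * 10 + 9, so 109 mod 10 = 9
  gear 0 tooth = 9
Gear 1 (driven, T1=12): tooth at mesh = (-N) mod T1
  109 = 9 * 12 + 1, so 109 mod 12 = 1
  (-109) mod 12 = (-1) mod 12 = 12 - 1 = 11
Mesh after 109 steps: gear-0 tooth 9 meets gear-1 tooth 11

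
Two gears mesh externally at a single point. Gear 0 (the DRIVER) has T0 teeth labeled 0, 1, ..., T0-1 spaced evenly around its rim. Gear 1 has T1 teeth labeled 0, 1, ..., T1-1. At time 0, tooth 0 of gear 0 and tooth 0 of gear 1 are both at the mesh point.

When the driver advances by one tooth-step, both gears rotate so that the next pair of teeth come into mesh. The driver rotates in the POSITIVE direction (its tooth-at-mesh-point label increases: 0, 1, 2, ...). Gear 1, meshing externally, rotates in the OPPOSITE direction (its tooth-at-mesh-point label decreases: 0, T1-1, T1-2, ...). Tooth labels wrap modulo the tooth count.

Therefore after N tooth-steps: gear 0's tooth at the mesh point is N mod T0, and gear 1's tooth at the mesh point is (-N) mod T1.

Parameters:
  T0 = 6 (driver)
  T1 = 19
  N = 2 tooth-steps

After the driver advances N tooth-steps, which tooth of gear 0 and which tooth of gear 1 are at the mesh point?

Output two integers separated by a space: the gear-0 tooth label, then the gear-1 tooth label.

Answer: 2 17

Derivation:
Gear 0 (driver, T0=6): tooth at mesh = N mod T0
  2 = 0 * 6 + 2, so 2 mod 6 = 2
  gear 0 tooth = 2
Gear 1 (driven, T1=19): tooth at mesh = (-N) mod T1
  2 = 0 * 19 + 2, so 2 mod 19 = 2
  (-2) mod 19 = (-2) mod 19 = 19 - 2 = 17
Mesh after 2 steps: gear-0 tooth 2 meets gear-1 tooth 17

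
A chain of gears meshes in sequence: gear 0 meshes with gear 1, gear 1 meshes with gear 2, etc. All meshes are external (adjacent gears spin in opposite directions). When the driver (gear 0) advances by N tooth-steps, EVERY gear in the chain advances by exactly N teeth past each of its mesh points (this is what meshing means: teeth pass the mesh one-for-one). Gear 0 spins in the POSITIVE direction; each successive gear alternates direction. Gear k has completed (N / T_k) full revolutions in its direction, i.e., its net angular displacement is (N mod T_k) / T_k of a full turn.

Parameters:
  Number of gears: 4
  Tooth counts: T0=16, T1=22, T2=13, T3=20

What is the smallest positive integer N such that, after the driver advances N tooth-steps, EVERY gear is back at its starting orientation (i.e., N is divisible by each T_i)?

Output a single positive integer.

Answer: 11440

Derivation:
Gear k returns to start when N is a multiple of T_k.
All gears at start simultaneously when N is a common multiple of [16, 22, 13, 20]; the smallest such N is lcm(16, 22, 13, 20).
Start: lcm = T0 = 16
Fold in T1=22: gcd(16, 22) = 2; lcm(16, 22) = 16 * 22 / 2 = 352 / 2 = 176
Fold in T2=13: gcd(176, 13) = 1; lcm(176, 13) = 176 * 13 / 1 = 2288 / 1 = 2288
Fold in T3=20: gcd(2288, 20) = 4; lcm(2288, 20) = 2288 * 20 / 4 = 45760 / 4 = 11440
Full cycle length = 11440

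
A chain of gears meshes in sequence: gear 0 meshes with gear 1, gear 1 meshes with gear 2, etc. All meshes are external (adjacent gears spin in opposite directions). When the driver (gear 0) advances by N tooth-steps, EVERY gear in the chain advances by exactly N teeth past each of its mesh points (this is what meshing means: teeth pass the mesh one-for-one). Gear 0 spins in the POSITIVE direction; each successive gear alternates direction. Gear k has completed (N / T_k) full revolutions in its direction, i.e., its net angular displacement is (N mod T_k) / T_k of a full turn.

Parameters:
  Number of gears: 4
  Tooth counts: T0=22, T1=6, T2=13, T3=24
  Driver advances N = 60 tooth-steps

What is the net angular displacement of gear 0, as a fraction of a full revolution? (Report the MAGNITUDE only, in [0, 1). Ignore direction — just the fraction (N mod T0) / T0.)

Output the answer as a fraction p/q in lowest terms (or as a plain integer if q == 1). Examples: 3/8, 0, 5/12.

Chain of 4 gears, tooth counts: [22, 6, 13, 24]
  gear 0: T0=22, direction=positive, advance = 60 mod 22 = 16 teeth = 16/22 turn
  gear 1: T1=6, direction=negative, advance = 60 mod 6 = 0 teeth = 0/6 turn
  gear 2: T2=13, direction=positive, advance = 60 mod 13 = 8 teeth = 8/13 turn
  gear 3: T3=24, direction=negative, advance = 60 mod 24 = 12 teeth = 12/24 turn
Gear 0: 60 mod 22 = 16
Fraction = 16 / 22 = 8/11 (gcd(16,22)=2) = 8/11

Answer: 8/11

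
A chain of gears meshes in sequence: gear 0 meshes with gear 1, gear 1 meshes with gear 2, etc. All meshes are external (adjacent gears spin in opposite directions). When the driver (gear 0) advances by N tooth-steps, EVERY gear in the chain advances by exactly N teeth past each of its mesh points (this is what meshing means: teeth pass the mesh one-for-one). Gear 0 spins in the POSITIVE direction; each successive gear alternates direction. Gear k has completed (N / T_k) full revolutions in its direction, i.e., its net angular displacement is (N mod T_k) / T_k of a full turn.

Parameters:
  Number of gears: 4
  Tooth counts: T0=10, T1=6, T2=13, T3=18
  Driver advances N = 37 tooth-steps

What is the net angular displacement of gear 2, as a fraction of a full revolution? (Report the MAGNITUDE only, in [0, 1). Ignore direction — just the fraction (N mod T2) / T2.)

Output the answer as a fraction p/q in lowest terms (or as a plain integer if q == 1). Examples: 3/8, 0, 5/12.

Answer: 11/13

Derivation:
Chain of 4 gears, tooth counts: [10, 6, 13, 18]
  gear 0: T0=10, direction=positive, advance = 37 mod 10 = 7 teeth = 7/10 turn
  gear 1: T1=6, direction=negative, advance = 37 mod 6 = 1 teeth = 1/6 turn
  gear 2: T2=13, direction=positive, advance = 37 mod 13 = 11 teeth = 11/13 turn
  gear 3: T3=18, direction=negative, advance = 37 mod 18 = 1 teeth = 1/18 turn
Gear 2: 37 mod 13 = 11
Fraction = 11 / 13 = 11/13 (gcd(11,13)=1) = 11/13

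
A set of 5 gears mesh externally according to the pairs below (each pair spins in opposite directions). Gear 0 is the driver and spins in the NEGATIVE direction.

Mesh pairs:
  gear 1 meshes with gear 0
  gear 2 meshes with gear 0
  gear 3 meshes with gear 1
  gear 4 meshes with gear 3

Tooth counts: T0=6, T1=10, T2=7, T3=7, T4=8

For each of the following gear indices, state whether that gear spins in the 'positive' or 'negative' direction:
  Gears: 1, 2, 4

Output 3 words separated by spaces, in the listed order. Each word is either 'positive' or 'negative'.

Gear 0 (driver): negative (depth 0)
  gear 1: meshes with gear 0 -> depth 1 -> positive (opposite of gear 0)
  gear 2: meshes with gear 0 -> depth 1 -> positive (opposite of gear 0)
  gear 3: meshes with gear 1 -> depth 2 -> negative (opposite of gear 1)
  gear 4: meshes with gear 3 -> depth 3 -> positive (opposite of gear 3)
Queried indices 1, 2, 4 -> positive, positive, positive

Answer: positive positive positive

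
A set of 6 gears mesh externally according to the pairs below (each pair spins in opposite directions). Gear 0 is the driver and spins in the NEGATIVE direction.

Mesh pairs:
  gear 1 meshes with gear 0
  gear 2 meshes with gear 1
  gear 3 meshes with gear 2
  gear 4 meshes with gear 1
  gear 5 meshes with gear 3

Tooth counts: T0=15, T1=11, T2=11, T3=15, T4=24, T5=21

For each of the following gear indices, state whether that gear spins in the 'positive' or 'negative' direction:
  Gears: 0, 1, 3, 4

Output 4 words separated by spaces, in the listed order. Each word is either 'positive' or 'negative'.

Gear 0 (driver): negative (depth 0)
  gear 1: meshes with gear 0 -> depth 1 -> positive (opposite of gear 0)
  gear 2: meshes with gear 1 -> depth 2 -> negative (opposite of gear 1)
  gear 3: meshes with gear 2 -> depth 3 -> positive (opposite of gear 2)
  gear 4: meshes with gear 1 -> depth 2 -> negative (opposite of gear 1)
  gear 5: meshes with gear 3 -> depth 4 -> negative (opposite of gear 3)
Queried indices 0, 1, 3, 4 -> negative, positive, positive, negative

Answer: negative positive positive negative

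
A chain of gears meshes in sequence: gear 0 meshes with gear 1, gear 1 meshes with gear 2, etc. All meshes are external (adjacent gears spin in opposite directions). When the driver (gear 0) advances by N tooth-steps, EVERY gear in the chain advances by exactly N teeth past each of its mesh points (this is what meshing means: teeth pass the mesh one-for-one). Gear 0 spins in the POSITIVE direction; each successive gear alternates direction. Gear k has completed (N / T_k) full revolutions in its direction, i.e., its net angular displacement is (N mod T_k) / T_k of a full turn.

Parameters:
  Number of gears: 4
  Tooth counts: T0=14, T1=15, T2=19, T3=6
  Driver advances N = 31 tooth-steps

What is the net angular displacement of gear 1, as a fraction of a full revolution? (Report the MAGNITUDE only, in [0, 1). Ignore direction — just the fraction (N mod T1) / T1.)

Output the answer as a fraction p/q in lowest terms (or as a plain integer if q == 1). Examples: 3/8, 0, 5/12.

Chain of 4 gears, tooth counts: [14, 15, 19, 6]
  gear 0: T0=14, direction=positive, advance = 31 mod 14 = 3 teeth = 3/14 turn
  gear 1: T1=15, direction=negative, advance = 31 mod 15 = 1 teeth = 1/15 turn
  gear 2: T2=19, direction=positive, advance = 31 mod 19 = 12 teeth = 12/19 turn
  gear 3: T3=6, direction=negative, advance = 31 mod 6 = 1 teeth = 1/6 turn
Gear 1: 31 mod 15 = 1
Fraction = 1 / 15 = 1/15 (gcd(1,15)=1) = 1/15

Answer: 1/15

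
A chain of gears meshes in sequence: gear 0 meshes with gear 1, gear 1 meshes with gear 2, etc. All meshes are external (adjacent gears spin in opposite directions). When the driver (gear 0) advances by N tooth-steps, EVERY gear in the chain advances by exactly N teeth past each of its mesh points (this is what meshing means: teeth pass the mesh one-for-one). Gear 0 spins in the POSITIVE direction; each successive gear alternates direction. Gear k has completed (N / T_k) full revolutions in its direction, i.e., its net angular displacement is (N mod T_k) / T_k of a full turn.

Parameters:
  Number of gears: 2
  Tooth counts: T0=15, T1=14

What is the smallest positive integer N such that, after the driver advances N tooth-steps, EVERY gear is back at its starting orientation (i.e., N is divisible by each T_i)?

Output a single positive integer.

Gear k returns to start when N is a multiple of T_k.
All gears at start simultaneously when N is a common multiple of [15, 14]; the smallest such N is lcm(15, 14).
Start: lcm = T0 = 15
Fold in T1=14: gcd(15, 14) = 1; lcm(15, 14) = 15 * 14 / 1 = 210 / 1 = 210
Full cycle length = 210

Answer: 210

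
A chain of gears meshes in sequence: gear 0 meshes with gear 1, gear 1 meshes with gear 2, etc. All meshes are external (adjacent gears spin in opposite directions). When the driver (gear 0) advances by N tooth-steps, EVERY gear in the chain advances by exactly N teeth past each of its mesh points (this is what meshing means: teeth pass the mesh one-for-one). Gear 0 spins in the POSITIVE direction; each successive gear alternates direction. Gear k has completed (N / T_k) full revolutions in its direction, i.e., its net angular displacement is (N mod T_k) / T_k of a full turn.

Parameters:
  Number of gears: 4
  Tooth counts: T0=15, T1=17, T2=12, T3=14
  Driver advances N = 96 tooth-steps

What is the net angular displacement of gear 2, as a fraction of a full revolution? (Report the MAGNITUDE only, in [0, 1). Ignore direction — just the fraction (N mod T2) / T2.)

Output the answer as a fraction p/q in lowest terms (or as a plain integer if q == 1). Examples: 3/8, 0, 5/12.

Chain of 4 gears, tooth counts: [15, 17, 12, 14]
  gear 0: T0=15, direction=positive, advance = 96 mod 15 = 6 teeth = 6/15 turn
  gear 1: T1=17, direction=negative, advance = 96 mod 17 = 11 teeth = 11/17 turn
  gear 2: T2=12, direction=positive, advance = 96 mod 12 = 0 teeth = 0/12 turn
  gear 3: T3=14, direction=negative, advance = 96 mod 14 = 12 teeth = 12/14 turn
Gear 2: 96 mod 12 = 0
Fraction = 0 / 12 = 0/1 (gcd(0,12)=12) = 0

Answer: 0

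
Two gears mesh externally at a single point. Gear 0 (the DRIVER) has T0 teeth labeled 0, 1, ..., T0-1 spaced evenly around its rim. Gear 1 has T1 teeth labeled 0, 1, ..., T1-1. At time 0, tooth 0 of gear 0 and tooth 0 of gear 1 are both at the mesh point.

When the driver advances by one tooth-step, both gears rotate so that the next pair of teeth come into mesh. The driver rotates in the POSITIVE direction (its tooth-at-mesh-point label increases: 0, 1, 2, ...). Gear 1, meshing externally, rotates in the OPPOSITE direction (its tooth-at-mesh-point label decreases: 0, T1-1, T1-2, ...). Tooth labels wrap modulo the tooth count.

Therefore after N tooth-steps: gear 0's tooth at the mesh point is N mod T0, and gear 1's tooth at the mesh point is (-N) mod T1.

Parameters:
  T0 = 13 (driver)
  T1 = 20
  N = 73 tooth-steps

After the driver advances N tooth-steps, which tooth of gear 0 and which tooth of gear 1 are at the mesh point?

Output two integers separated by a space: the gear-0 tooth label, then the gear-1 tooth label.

Gear 0 (driver, T0=13): tooth at mesh = N mod T0
  73 = 5 * 13 + 8, so 73 mod 13 = 8
  gear 0 tooth = 8
Gear 1 (driven, T1=20): tooth at mesh = (-N) mod T1
  73 = 3 * 20 + 13, so 73 mod 20 = 13
  (-73) mod 20 = (-13) mod 20 = 20 - 13 = 7
Mesh after 73 steps: gear-0 tooth 8 meets gear-1 tooth 7

Answer: 8 7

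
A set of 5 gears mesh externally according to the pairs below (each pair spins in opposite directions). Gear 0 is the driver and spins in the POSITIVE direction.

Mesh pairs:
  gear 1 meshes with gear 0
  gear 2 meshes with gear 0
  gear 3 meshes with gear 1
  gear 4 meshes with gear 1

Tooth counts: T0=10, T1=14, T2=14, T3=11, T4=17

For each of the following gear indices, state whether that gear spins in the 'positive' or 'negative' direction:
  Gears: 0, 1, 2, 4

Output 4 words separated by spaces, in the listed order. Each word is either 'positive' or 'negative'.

Gear 0 (driver): positive (depth 0)
  gear 1: meshes with gear 0 -> depth 1 -> negative (opposite of gear 0)
  gear 2: meshes with gear 0 -> depth 1 -> negative (opposite of gear 0)
  gear 3: meshes with gear 1 -> depth 2 -> positive (opposite of gear 1)
  gear 4: meshes with gear 1 -> depth 2 -> positive (opposite of gear 1)
Queried indices 0, 1, 2, 4 -> positive, negative, negative, positive

Answer: positive negative negative positive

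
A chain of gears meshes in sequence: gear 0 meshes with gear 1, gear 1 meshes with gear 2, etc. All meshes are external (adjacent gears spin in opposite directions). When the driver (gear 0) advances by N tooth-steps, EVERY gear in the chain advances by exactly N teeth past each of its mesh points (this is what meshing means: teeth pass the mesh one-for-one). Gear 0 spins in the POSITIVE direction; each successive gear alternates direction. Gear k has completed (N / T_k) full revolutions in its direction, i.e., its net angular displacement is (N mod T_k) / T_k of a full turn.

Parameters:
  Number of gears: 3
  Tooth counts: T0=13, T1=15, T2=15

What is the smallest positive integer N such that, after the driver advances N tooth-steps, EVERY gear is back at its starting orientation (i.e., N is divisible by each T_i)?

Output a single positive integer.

Answer: 195

Derivation:
Gear k returns to start when N is a multiple of T_k.
All gears at start simultaneously when N is a common multiple of [13, 15, 15]; the smallest such N is lcm(13, 15, 15).
Start: lcm = T0 = 13
Fold in T1=15: gcd(13, 15) = 1; lcm(13, 15) = 13 * 15 / 1 = 195 / 1 = 195
Fold in T2=15: gcd(195, 15) = 15; lcm(195, 15) = 195 * 15 / 15 = 2925 / 15 = 195
Full cycle length = 195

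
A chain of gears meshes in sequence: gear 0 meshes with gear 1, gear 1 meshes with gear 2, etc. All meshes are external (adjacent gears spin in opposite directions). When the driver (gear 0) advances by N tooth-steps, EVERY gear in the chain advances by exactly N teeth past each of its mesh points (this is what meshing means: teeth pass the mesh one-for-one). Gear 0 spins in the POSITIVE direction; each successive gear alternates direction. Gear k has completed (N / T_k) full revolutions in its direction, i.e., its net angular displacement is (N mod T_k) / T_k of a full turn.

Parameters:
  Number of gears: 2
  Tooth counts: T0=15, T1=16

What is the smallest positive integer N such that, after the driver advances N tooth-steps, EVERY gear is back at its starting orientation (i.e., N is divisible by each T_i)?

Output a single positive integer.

Gear k returns to start when N is a multiple of T_k.
All gears at start simultaneously when N is a common multiple of [15, 16]; the smallest such N is lcm(15, 16).
Start: lcm = T0 = 15
Fold in T1=16: gcd(15, 16) = 1; lcm(15, 16) = 15 * 16 / 1 = 240 / 1 = 240
Full cycle length = 240

Answer: 240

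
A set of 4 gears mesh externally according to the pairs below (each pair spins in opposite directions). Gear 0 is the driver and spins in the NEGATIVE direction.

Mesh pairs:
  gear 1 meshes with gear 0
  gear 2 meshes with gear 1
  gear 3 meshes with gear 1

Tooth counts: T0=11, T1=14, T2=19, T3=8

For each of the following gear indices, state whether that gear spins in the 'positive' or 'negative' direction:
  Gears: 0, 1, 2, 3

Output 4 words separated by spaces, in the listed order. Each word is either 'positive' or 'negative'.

Answer: negative positive negative negative

Derivation:
Gear 0 (driver): negative (depth 0)
  gear 1: meshes with gear 0 -> depth 1 -> positive (opposite of gear 0)
  gear 2: meshes with gear 1 -> depth 2 -> negative (opposite of gear 1)
  gear 3: meshes with gear 1 -> depth 2 -> negative (opposite of gear 1)
Queried indices 0, 1, 2, 3 -> negative, positive, negative, negative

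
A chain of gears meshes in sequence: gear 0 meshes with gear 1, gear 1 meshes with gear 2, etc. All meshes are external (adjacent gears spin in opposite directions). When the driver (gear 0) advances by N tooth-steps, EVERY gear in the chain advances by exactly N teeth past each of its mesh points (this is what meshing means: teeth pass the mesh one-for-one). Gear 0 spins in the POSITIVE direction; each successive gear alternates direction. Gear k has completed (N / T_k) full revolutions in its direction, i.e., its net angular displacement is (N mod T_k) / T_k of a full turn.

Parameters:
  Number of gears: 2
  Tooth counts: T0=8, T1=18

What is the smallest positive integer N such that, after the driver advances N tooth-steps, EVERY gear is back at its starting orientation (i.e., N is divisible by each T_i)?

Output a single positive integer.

Answer: 72

Derivation:
Gear k returns to start when N is a multiple of T_k.
All gears at start simultaneously when N is a common multiple of [8, 18]; the smallest such N is lcm(8, 18).
Start: lcm = T0 = 8
Fold in T1=18: gcd(8, 18) = 2; lcm(8, 18) = 8 * 18 / 2 = 144 / 2 = 72
Full cycle length = 72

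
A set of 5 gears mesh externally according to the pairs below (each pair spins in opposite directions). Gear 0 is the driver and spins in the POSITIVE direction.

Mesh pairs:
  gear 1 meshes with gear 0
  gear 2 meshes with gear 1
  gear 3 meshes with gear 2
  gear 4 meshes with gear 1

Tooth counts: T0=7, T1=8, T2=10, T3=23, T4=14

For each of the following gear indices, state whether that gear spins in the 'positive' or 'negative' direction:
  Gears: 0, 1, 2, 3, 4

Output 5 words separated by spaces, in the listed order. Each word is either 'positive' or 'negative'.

Answer: positive negative positive negative positive

Derivation:
Gear 0 (driver): positive (depth 0)
  gear 1: meshes with gear 0 -> depth 1 -> negative (opposite of gear 0)
  gear 2: meshes with gear 1 -> depth 2 -> positive (opposite of gear 1)
  gear 3: meshes with gear 2 -> depth 3 -> negative (opposite of gear 2)
  gear 4: meshes with gear 1 -> depth 2 -> positive (opposite of gear 1)
Queried indices 0, 1, 2, 3, 4 -> positive, negative, positive, negative, positive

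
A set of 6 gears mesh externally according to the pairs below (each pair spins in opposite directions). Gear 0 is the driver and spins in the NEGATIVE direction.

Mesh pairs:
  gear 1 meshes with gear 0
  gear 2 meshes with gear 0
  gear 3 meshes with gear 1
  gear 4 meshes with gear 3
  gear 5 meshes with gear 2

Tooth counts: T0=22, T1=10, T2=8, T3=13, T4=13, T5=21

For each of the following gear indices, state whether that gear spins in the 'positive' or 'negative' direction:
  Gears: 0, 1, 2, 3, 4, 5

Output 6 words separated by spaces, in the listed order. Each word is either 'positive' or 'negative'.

Gear 0 (driver): negative (depth 0)
  gear 1: meshes with gear 0 -> depth 1 -> positive (opposite of gear 0)
  gear 2: meshes with gear 0 -> depth 1 -> positive (opposite of gear 0)
  gear 3: meshes with gear 1 -> depth 2 -> negative (opposite of gear 1)
  gear 4: meshes with gear 3 -> depth 3 -> positive (opposite of gear 3)
  gear 5: meshes with gear 2 -> depth 2 -> negative (opposite of gear 2)
Queried indices 0, 1, 2, 3, 4, 5 -> negative, positive, positive, negative, positive, negative

Answer: negative positive positive negative positive negative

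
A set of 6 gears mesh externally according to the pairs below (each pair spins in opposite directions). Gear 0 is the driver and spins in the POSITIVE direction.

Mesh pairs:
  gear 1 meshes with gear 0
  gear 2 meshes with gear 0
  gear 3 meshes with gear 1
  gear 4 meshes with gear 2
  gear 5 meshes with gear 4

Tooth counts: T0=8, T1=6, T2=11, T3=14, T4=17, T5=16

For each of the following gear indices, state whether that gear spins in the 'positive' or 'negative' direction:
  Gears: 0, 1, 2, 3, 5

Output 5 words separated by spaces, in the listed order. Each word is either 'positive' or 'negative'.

Gear 0 (driver): positive (depth 0)
  gear 1: meshes with gear 0 -> depth 1 -> negative (opposite of gear 0)
  gear 2: meshes with gear 0 -> depth 1 -> negative (opposite of gear 0)
  gear 3: meshes with gear 1 -> depth 2 -> positive (opposite of gear 1)
  gear 4: meshes with gear 2 -> depth 2 -> positive (opposite of gear 2)
  gear 5: meshes with gear 4 -> depth 3 -> negative (opposite of gear 4)
Queried indices 0, 1, 2, 3, 5 -> positive, negative, negative, positive, negative

Answer: positive negative negative positive negative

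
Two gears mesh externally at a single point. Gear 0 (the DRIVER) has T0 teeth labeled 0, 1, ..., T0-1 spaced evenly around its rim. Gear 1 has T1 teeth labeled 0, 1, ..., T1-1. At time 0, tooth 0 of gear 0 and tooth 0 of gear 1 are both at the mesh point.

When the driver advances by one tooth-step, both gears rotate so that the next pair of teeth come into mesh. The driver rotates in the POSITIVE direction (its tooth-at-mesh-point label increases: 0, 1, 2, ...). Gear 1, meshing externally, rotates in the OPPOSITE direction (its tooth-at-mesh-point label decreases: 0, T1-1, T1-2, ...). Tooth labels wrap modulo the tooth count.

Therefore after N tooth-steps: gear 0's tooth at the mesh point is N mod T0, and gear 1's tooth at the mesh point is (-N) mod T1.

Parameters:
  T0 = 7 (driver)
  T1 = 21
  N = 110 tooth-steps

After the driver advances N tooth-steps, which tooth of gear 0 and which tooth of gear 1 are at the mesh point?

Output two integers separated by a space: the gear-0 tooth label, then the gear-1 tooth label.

Answer: 5 16

Derivation:
Gear 0 (driver, T0=7): tooth at mesh = N mod T0
  110 = 15 * 7 + 5, so 110 mod 7 = 5
  gear 0 tooth = 5
Gear 1 (driven, T1=21): tooth at mesh = (-N) mod T1
  110 = 5 * 21 + 5, so 110 mod 21 = 5
  (-110) mod 21 = (-5) mod 21 = 21 - 5 = 16
Mesh after 110 steps: gear-0 tooth 5 meets gear-1 tooth 16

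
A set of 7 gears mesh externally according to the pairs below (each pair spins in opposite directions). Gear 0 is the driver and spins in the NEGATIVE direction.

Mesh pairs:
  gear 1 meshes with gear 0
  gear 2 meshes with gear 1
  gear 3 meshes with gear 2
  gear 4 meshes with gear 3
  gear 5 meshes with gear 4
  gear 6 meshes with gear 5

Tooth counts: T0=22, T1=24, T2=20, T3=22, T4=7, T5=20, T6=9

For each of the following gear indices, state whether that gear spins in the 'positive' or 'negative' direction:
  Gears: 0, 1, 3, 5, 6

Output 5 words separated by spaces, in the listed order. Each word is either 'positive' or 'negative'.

Gear 0 (driver): negative (depth 0)
  gear 1: meshes with gear 0 -> depth 1 -> positive (opposite of gear 0)
  gear 2: meshes with gear 1 -> depth 2 -> negative (opposite of gear 1)
  gear 3: meshes with gear 2 -> depth 3 -> positive (opposite of gear 2)
  gear 4: meshes with gear 3 -> depth 4 -> negative (opposite of gear 3)
  gear 5: meshes with gear 4 -> depth 5 -> positive (opposite of gear 4)
  gear 6: meshes with gear 5 -> depth 6 -> negative (opposite of gear 5)
Queried indices 0, 1, 3, 5, 6 -> negative, positive, positive, positive, negative

Answer: negative positive positive positive negative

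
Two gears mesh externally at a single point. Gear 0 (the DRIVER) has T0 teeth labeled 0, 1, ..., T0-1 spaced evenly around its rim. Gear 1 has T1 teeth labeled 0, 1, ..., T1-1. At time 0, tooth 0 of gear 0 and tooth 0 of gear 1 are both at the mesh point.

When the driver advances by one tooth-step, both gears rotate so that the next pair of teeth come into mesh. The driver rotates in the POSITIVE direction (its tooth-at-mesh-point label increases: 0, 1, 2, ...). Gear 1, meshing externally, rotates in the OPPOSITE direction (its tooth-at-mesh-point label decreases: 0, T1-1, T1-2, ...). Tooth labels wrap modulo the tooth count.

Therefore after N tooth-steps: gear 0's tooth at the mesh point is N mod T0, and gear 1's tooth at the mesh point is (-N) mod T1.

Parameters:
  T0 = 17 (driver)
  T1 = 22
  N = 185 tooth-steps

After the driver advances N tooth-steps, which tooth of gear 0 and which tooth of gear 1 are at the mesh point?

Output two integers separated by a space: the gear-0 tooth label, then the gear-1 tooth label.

Answer: 15 13

Derivation:
Gear 0 (driver, T0=17): tooth at mesh = N mod T0
  185 = 10 * 17 + 15, so 185 mod 17 = 15
  gear 0 tooth = 15
Gear 1 (driven, T1=22): tooth at mesh = (-N) mod T1
  185 = 8 * 22 + 9, so 185 mod 22 = 9
  (-185) mod 22 = (-9) mod 22 = 22 - 9 = 13
Mesh after 185 steps: gear-0 tooth 15 meets gear-1 tooth 13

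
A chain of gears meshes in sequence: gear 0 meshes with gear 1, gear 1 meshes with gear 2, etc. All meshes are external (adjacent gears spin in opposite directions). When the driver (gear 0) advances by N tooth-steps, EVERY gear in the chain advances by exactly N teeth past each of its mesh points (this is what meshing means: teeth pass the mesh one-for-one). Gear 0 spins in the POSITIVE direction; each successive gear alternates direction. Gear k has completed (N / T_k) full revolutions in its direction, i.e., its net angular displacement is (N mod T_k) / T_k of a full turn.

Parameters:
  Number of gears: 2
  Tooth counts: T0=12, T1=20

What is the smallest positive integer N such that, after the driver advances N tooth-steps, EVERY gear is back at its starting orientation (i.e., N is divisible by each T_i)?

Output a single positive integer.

Answer: 60

Derivation:
Gear k returns to start when N is a multiple of T_k.
All gears at start simultaneously when N is a common multiple of [12, 20]; the smallest such N is lcm(12, 20).
Start: lcm = T0 = 12
Fold in T1=20: gcd(12, 20) = 4; lcm(12, 20) = 12 * 20 / 4 = 240 / 4 = 60
Full cycle length = 60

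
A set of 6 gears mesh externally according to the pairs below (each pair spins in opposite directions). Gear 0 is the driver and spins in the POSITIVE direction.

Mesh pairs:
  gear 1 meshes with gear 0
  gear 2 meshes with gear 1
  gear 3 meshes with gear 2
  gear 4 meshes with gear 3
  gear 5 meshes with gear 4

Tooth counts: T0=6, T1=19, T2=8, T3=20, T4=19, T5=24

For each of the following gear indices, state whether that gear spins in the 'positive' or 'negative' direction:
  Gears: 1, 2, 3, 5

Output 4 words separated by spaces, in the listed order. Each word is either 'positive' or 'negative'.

Answer: negative positive negative negative

Derivation:
Gear 0 (driver): positive (depth 0)
  gear 1: meshes with gear 0 -> depth 1 -> negative (opposite of gear 0)
  gear 2: meshes with gear 1 -> depth 2 -> positive (opposite of gear 1)
  gear 3: meshes with gear 2 -> depth 3 -> negative (opposite of gear 2)
  gear 4: meshes with gear 3 -> depth 4 -> positive (opposite of gear 3)
  gear 5: meshes with gear 4 -> depth 5 -> negative (opposite of gear 4)
Queried indices 1, 2, 3, 5 -> negative, positive, negative, negative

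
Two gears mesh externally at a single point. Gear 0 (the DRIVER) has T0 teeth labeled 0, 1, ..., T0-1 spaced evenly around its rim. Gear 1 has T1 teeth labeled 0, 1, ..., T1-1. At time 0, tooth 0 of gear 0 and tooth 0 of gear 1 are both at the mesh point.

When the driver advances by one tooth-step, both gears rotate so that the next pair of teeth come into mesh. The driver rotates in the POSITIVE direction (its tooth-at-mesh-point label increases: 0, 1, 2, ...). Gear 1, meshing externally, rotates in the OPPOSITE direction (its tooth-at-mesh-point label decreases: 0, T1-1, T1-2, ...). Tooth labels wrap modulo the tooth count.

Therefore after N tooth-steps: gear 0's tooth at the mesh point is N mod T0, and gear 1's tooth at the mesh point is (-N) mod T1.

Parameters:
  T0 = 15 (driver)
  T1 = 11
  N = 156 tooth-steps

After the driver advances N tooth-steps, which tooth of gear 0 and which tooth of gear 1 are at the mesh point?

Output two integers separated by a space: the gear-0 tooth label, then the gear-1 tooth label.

Answer: 6 9

Derivation:
Gear 0 (driver, T0=15): tooth at mesh = N mod T0
  156 = 10 * 15 + 6, so 156 mod 15 = 6
  gear 0 tooth = 6
Gear 1 (driven, T1=11): tooth at mesh = (-N) mod T1
  156 = 14 * 11 + 2, so 156 mod 11 = 2
  (-156) mod 11 = (-2) mod 11 = 11 - 2 = 9
Mesh after 156 steps: gear-0 tooth 6 meets gear-1 tooth 9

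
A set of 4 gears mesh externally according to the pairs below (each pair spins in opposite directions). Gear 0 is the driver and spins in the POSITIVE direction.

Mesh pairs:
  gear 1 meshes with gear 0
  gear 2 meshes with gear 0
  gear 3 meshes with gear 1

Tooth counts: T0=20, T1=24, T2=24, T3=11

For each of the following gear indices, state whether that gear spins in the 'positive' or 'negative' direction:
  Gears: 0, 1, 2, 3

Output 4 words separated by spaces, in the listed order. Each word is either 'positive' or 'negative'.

Gear 0 (driver): positive (depth 0)
  gear 1: meshes with gear 0 -> depth 1 -> negative (opposite of gear 0)
  gear 2: meshes with gear 0 -> depth 1 -> negative (opposite of gear 0)
  gear 3: meshes with gear 1 -> depth 2 -> positive (opposite of gear 1)
Queried indices 0, 1, 2, 3 -> positive, negative, negative, positive

Answer: positive negative negative positive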